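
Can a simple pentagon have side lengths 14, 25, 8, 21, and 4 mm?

A pentagon exists iff every side is shorter than the sum of the others — equivalently, the longest side is less than the sum of the rest.
Longest side 25 < 47 (sum of the remaining 4), so yes.

Yes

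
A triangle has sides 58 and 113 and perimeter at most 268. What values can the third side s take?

55 < s ≤ 97

Triangle inequality alone gives 55 < s < 171.
The perimeter condition gives s ≤ 268 − 58 − 113 = 97.
Intersecting the two: 55 < s ≤ 97.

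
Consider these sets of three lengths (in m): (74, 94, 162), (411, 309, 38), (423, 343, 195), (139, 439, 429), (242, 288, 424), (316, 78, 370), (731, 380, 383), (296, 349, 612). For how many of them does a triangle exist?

7

(74,94,162): 74+94 > 162 → valid
(38,309,411): 38+309 ≤ 411 → not valid
(195,343,423): 195+343 > 423 → valid
(139,429,439): 139+429 > 439 → valid
(242,288,424): 242+288 > 424 → valid
(78,316,370): 78+316 > 370 → valid
(380,383,731): 380+383 > 731 → valid
(296,349,612): 296+349 > 612 → valid
7 of the 8 triples form a triangle.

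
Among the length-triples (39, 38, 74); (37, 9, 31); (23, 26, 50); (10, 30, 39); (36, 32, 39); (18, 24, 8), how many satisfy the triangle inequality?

5

(38,39,74): 38+39 > 74 → valid
(9,31,37): 9+31 > 37 → valid
(23,26,50): 23+26 ≤ 50 → not valid
(10,30,39): 10+30 > 39 → valid
(32,36,39): 32+36 > 39 → valid
(8,18,24): 8+18 > 24 → valid
5 of the 6 triples form a triangle.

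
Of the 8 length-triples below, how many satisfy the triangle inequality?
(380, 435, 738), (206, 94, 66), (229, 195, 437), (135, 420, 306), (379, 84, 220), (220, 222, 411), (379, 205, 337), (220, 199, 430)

(380,435,738): 380+435 > 738 → valid
(66,94,206): 66+94 ≤ 206 → not valid
(195,229,437): 195+229 ≤ 437 → not valid
(135,306,420): 135+306 > 420 → valid
(84,220,379): 84+220 ≤ 379 → not valid
(220,222,411): 220+222 > 411 → valid
(205,337,379): 205+337 > 379 → valid
(199,220,430): 199+220 ≤ 430 → not valid
4 of the 8 triples form a triangle.

4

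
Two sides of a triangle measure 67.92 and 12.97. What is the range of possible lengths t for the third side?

By the triangle inequality, t must be less than 67.92 + 12.97 = 80.89 and greater than |67.92 − 12.97| = 54.95.

54.95 < t < 80.89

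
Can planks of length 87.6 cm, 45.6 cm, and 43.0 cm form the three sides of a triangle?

Yes

The longest side is 87.6, and the other two sum to 88.6.
Since 88.6 > 87.6, the triangle inequality holds.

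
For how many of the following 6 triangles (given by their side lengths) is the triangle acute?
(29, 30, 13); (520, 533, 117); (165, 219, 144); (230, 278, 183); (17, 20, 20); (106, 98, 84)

(29,30,13): 13²+29² = 1010 > 900 = 30² → acute
(520,533,117): 117²+520² = 284089 = 533² → right
(165,219,144): 144²+165² = 47961 = 219² → right
(230,278,183): 183²+230² = 86389 > 77284 = 278² → acute
(17,20,20): 17²+20² = 689 > 400 = 20² → acute
(106,98,84): 84²+98² = 16660 > 11236 = 106² → acute
4 of the 6 are acute.

4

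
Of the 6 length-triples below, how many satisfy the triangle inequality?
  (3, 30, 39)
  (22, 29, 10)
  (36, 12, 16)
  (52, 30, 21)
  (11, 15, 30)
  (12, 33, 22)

2

(3,30,39): 3+30 ≤ 39 → not valid
(10,22,29): 10+22 > 29 → valid
(12,16,36): 12+16 ≤ 36 → not valid
(21,30,52): 21+30 ≤ 52 → not valid
(11,15,30): 11+15 ≤ 30 → not valid
(12,22,33): 12+22 > 33 → valid
2 of the 6 triples form a triangle.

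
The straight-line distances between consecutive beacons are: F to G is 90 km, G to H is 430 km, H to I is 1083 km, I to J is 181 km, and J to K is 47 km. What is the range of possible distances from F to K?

335 ≤ FK ≤ 1831 km

The maximum is all hops collinear in one direction: 90 + 430 + 1083 + 181 + 47 = 1831.
The longest hop is 1083; the others sum to 748. Folding the others back against it leaves at least 1083 − 748 = 335.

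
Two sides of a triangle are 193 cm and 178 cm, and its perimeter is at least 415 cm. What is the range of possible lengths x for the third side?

Triangle inequality alone gives 15 < x < 371.
The perimeter condition gives x ≥ 415 − 193 − 178 = 44.
Intersecting the two: 44 ≤ x < 371.

44 ≤ x < 371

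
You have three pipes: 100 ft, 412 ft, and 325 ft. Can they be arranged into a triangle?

Yes

The longest side is 412, and the other two sum to 425.
Since 425 > 412, the triangle inequality holds.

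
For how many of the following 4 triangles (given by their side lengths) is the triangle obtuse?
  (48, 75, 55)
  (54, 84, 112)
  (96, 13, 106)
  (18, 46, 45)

3

(48,75,55): 48²+55² = 5329 < 5625 = 75² → obtuse
(54,84,112): 54²+84² = 9972 < 12544 = 112² → obtuse
(96,13,106): 13²+96² = 9385 < 11236 = 106² → obtuse
(18,46,45): 18²+45² = 2349 > 2116 = 46² → acute
3 of the 4 are obtuse.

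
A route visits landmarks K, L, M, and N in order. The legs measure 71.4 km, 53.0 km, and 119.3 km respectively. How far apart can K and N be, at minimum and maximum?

0 ≤ KN ≤ 243.7 km

The maximum is all hops collinear in one direction: 71.4 + 53.0 + 119.3 = 243.7.
The longest hop is 119.3; the others sum to 124.4. Since 119.3 ≤ 124.4, the path can fold back on itself completely, so the minimum distance is 0.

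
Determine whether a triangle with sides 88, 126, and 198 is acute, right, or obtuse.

obtuse

Compare the square of the longest side to the sum of squares of the other two: 88² + 126² = 23620 < 39204 = 198².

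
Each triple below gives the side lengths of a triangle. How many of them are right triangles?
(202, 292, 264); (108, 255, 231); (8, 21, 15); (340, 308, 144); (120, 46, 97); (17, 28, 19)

2

(202,292,264): 202²+264² = 110500 > 85264 = 292² → acute
(108,255,231): 108²+231² = 65025 = 255² → right
(8,21,15): 8²+15² = 289 < 441 = 21² → obtuse
(340,308,144): 144²+308² = 115600 = 340² → right
(120,46,97): 46²+97² = 11525 < 14400 = 120² → obtuse
(17,28,19): 17²+19² = 650 < 784 = 28² → obtuse
2 of the 6 are right.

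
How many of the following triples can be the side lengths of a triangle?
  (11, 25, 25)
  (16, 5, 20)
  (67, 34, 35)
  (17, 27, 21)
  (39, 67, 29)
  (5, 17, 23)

5

(11,25,25): 11+25 > 25 → valid
(5,16,20): 5+16 > 20 → valid
(34,35,67): 34+35 > 67 → valid
(17,21,27): 17+21 > 27 → valid
(29,39,67): 29+39 > 67 → valid
(5,17,23): 5+17 ≤ 23 → not valid
5 of the 6 triples form a triangle.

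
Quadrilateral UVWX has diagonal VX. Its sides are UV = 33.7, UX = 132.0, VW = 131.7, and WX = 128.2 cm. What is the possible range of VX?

From triangle UVX: |33.7 − 132.0| < VX < 33.7 + 132.0, i.e. 98.3 < VX < 165.7.
From triangle WVX: 3.5 < VX < 259.9.
Both must hold, so VX lies in the intersection.

98.3 < VX < 165.7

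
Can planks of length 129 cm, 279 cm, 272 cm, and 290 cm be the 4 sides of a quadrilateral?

A quadrilateral exists iff every side is shorter than the sum of the others — equivalently, the longest side is less than the sum of the rest.
Longest side 290 < 680 (sum of the remaining 3), so yes.

Yes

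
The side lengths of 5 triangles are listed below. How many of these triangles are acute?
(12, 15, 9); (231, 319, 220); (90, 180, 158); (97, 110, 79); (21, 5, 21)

3

(12,15,9): 9²+12² = 225 = 15² → right
(231,319,220): 220²+231² = 101761 = 319² → right
(90,180,158): 90²+158² = 33064 > 32400 = 180² → acute
(97,110,79): 79²+97² = 15650 > 12100 = 110² → acute
(21,5,21): 5²+21² = 466 > 441 = 21² → acute
3 of the 5 are acute.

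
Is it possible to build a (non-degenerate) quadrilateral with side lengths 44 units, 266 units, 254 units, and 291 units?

Yes

A quadrilateral exists iff every side is shorter than the sum of the others — equivalently, the longest side is less than the sum of the rest.
Longest side 291 < 564 (sum of the remaining 3), so yes.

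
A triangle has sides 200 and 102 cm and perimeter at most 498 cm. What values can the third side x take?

98 < x ≤ 196 cm

Triangle inequality alone gives 98 < x < 302.
The perimeter condition gives x ≤ 498 − 200 − 102 = 196.
Intersecting the two: 98 < x ≤ 196.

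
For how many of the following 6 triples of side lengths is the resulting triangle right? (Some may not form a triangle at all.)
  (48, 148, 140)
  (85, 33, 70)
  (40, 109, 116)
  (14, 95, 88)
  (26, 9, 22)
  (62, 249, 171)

(48,148,140): 48²+140² = 21904 = 148² → right
(85,33,70): 33²+70² = 5989 < 7225 = 85² → obtuse
(40,109,116): 40²+109² = 13481 > 13456 = 116² → acute
(14,95,88): 14²+88² = 7940 < 9025 = 95² → obtuse
(26,9,22): 9²+22² = 565 < 676 = 26² → obtuse
(62,249,171): 62+171 ≤ 249, not a triangle
1 of the 6 is right.

1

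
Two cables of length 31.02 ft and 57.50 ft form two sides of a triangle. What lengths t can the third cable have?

By the triangle inequality, t must be less than 31.02 + 57.50 = 88.52 and greater than |31.02 − 57.50| = 26.48.

26.48 < t < 88.52 (ft)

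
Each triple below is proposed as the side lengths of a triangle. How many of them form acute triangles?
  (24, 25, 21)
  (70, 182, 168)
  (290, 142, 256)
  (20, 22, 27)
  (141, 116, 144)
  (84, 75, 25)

4

(24,25,21): 21²+24² = 1017 > 625 = 25² → acute
(70,182,168): 70²+168² = 33124 = 182² → right
(290,142,256): 142²+256² = 85700 > 84100 = 290² → acute
(20,22,27): 20²+22² = 884 > 729 = 27² → acute
(141,116,144): 116²+141² = 33337 > 20736 = 144² → acute
(84,75,25): 25²+75² = 6250 < 7056 = 84² → obtuse
4 of the 6 are acute.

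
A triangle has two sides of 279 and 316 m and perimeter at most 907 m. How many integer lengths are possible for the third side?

Triangle inequality: 37 < x < 595. Perimeter ≤ 907 gives x ≤ 907 − 279 − 316 = 312.
So 37 < x ≤ 312; integers 38 through 312: 275 values.

275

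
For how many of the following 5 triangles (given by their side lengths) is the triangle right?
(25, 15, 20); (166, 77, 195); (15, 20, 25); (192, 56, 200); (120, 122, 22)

4

(25,15,20): 15²+20² = 625 = 25² → right
(166,77,195): 77²+166² = 33485 < 38025 = 195² → obtuse
(15,20,25): 15²+20² = 625 = 25² → right
(192,56,200): 56²+192² = 40000 = 200² → right
(120,122,22): 22²+120² = 14884 = 122² → right
4 of the 5 are right.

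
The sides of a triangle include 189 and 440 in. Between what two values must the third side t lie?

251 < t < 629 (in)

By the triangle inequality, t must be less than 189 + 440 = 629 and greater than |189 − 440| = 251.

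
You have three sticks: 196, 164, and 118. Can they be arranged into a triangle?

Yes

The longest side is 196, and the other two sum to 282.
Since 282 > 196, the triangle inequality holds.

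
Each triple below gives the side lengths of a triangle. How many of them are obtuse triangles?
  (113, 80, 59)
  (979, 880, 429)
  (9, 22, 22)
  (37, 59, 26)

(113,80,59): 59²+80² = 9881 < 12769 = 113² → obtuse
(979,880,429): 429²+880² = 958441 = 979² → right
(9,22,22): 9²+22² = 565 > 484 = 22² → acute
(37,59,26): 26²+37² = 2045 < 3481 = 59² → obtuse
2 of the 4 are obtuse.

2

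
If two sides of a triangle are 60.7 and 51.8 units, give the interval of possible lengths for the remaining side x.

8.9 < x < 112.5 (units)

By the triangle inequality, x must be less than 60.7 + 51.8 = 112.5 and greater than |60.7 − 51.8| = 8.9.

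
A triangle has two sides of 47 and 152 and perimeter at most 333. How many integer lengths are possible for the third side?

Triangle inequality: 105 < x < 199. Perimeter ≤ 333 gives x ≤ 333 − 47 − 152 = 134.
So 105 < x ≤ 134; integers 106 through 134: 29 values.

29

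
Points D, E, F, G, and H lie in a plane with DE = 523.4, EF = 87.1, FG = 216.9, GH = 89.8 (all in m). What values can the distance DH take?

The maximum is all hops collinear in one direction: 523.4 + 87.1 + 216.9 + 89.8 = 917.2.
The longest hop is 523.4; the others sum to 393.8. Folding the others back against it leaves at least 523.4 − 393.8 = 129.6.

129.6 ≤ DH ≤ 917.2 m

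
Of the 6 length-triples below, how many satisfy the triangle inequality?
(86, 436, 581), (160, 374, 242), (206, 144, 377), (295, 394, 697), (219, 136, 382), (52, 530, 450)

1

(86,436,581): 86+436 ≤ 581 → not valid
(160,242,374): 160+242 > 374 → valid
(144,206,377): 144+206 ≤ 377 → not valid
(295,394,697): 295+394 ≤ 697 → not valid
(136,219,382): 136+219 ≤ 382 → not valid
(52,450,530): 52+450 ≤ 530 → not valid
1 of the 6 triples forms a triangle.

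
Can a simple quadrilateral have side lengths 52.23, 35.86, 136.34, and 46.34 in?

For a quadrilateral, each side must be shorter than the sum of the others.
Here the longest side is 136.34, but the remaining 3 sides sum to only 134.43.

No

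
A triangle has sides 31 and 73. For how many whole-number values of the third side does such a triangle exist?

61

The third side lies in the open interval (42, 104).
Integers from 43 to 103 inclusive: 103 − 43 + 1 = 61.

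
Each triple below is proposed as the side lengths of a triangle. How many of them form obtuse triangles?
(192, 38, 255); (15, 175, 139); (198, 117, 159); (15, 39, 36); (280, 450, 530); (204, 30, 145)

1

(192,38,255): 38+192 ≤ 255, not a triangle
(15,175,139): 15+139 ≤ 175, not a triangle
(198,117,159): 117²+159² = 38970 < 39204 = 198² → obtuse
(15,39,36): 15²+36² = 1521 = 39² → right
(280,450,530): 280²+450² = 280900 = 530² → right
(204,30,145): 30+145 ≤ 204, not a triangle
1 of the 6 is obtuse.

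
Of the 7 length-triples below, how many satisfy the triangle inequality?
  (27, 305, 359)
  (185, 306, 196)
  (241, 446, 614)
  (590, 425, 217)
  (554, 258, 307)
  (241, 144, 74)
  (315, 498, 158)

4

(27,305,359): 27+305 ≤ 359 → not valid
(185,196,306): 185+196 > 306 → valid
(241,446,614): 241+446 > 614 → valid
(217,425,590): 217+425 > 590 → valid
(258,307,554): 258+307 > 554 → valid
(74,144,241): 74+144 ≤ 241 → not valid
(158,315,498): 158+315 ≤ 498 → not valid
4 of the 7 triples form a triangle.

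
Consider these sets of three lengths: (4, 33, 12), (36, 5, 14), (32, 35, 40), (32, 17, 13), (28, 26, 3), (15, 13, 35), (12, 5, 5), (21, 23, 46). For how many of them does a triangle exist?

(4,12,33): 4+12 ≤ 33 → not valid
(5,14,36): 5+14 ≤ 36 → not valid
(32,35,40): 32+35 > 40 → valid
(13,17,32): 13+17 ≤ 32 → not valid
(3,26,28): 3+26 > 28 → valid
(13,15,35): 13+15 ≤ 35 → not valid
(5,5,12): 5+5 ≤ 12 → not valid
(21,23,46): 21+23 ≤ 46 → not valid
2 of the 8 triples form a triangle.

2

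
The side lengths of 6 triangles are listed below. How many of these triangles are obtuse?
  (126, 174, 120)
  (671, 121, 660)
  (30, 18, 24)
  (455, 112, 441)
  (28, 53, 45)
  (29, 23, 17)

1

(126,174,120): 120²+126² = 30276 = 174² → right
(671,121,660): 121²+660² = 450241 = 671² → right
(30,18,24): 18²+24² = 900 = 30² → right
(455,112,441): 112²+441² = 207025 = 455² → right
(28,53,45): 28²+45² = 2809 = 53² → right
(29,23,17): 17²+23² = 818 < 841 = 29² → obtuse
1 of the 6 is obtuse.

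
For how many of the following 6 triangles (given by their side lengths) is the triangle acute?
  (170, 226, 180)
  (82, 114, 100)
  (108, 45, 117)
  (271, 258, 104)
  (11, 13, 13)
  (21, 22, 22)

5

(170,226,180): 170²+180² = 61300 > 51076 = 226² → acute
(82,114,100): 82²+100² = 16724 > 12996 = 114² → acute
(108,45,117): 45²+108² = 13689 = 117² → right
(271,258,104): 104²+258² = 77380 > 73441 = 271² → acute
(11,13,13): 11²+13² = 290 > 169 = 13² → acute
(21,22,22): 21²+22² = 925 > 484 = 22² → acute
5 of the 6 are acute.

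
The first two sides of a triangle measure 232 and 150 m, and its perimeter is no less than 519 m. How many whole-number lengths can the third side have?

245

Triangle inequality: 82 < x < 382. Perimeter ≥ 519 gives x ≥ 519 − 232 − 150 = 137.
So 137 ≤ x < 382; integers 137 through 381: 245 values.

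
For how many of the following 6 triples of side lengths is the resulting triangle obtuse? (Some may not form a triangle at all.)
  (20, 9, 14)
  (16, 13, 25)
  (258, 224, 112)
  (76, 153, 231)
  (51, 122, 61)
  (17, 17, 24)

(20,9,14): 9²+14² = 277 < 400 = 20² → obtuse
(16,13,25): 13²+16² = 425 < 625 = 25² → obtuse
(258,224,112): 112²+224² = 62720 < 66564 = 258² → obtuse
(76,153,231): 76+153 ≤ 231, not a triangle
(51,122,61): 51+61 ≤ 122, not a triangle
(17,17,24): 17²+17² = 578 > 576 = 24² → acute
3 of the 6 are obtuse.

3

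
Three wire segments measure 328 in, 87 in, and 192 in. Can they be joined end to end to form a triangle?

No

The longest side is 328, but the other two sum to only 279.
279 < 328, so the triangle inequality fails.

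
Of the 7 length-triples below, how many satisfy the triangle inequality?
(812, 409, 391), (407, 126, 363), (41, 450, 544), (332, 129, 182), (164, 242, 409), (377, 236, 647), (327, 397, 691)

2

(391,409,812): 391+409 ≤ 812 → not valid
(126,363,407): 126+363 > 407 → valid
(41,450,544): 41+450 ≤ 544 → not valid
(129,182,332): 129+182 ≤ 332 → not valid
(164,242,409): 164+242 ≤ 409 → not valid
(236,377,647): 236+377 ≤ 647 → not valid
(327,397,691): 327+397 > 691 → valid
2 of the 7 triples form a triangle.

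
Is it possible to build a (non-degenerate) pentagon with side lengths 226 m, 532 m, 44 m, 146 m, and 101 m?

For a pentagon, each side must be shorter than the sum of the others.
Here the longest side is 532, but the remaining 4 sides sum to only 517.

No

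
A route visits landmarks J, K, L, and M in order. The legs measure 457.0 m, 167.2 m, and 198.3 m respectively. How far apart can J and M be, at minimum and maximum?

91.5 ≤ JM ≤ 822.5 m

The maximum is all hops collinear in one direction: 457.0 + 167.2 + 198.3 = 822.5.
The longest hop is 457.0; the others sum to 365.5. Folding the others back against it leaves at least 457.0 − 365.5 = 91.5.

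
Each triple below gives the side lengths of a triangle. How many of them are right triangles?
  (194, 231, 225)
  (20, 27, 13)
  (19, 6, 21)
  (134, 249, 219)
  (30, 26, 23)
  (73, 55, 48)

(194,231,225): 194²+225² = 88261 > 53361 = 231² → acute
(20,27,13): 13²+20² = 569 < 729 = 27² → obtuse
(19,6,21): 6²+19² = 397 < 441 = 21² → obtuse
(134,249,219): 134²+219² = 65917 > 62001 = 249² → acute
(30,26,23): 23²+26² = 1205 > 900 = 30² → acute
(73,55,48): 48²+55² = 5329 = 73² → right
1 of the 6 is right.

1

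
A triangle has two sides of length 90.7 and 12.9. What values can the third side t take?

By the triangle inequality, t must be less than 90.7 + 12.9 = 103.6 and greater than |90.7 − 12.9| = 77.8.

77.8 < t < 103.6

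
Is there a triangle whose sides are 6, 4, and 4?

Yes

The longest side is 6, and the other two sum to 8.
Since 8 > 6, the triangle inequality holds.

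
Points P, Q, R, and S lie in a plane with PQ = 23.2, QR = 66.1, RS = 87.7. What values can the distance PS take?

0 ≤ PS ≤ 177.0

The maximum is all hops collinear in one direction: 23.2 + 66.1 + 87.7 = 177.0.
The longest hop is 87.7; the others sum to 89.3. Since 87.7 ≤ 89.3, the path can fold back on itself completely, so the minimum distance is 0.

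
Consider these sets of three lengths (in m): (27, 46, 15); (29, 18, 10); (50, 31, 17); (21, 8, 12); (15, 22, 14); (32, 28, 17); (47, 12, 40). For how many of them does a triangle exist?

(15,27,46): 15+27 ≤ 46 → not valid
(10,18,29): 10+18 ≤ 29 → not valid
(17,31,50): 17+31 ≤ 50 → not valid
(8,12,21): 8+12 ≤ 21 → not valid
(14,15,22): 14+15 > 22 → valid
(17,28,32): 17+28 > 32 → valid
(12,40,47): 12+40 > 47 → valid
3 of the 7 triples form a triangle.

3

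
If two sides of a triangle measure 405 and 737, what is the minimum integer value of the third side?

The third side must be strictly greater than |405 − 737| = 332.
The smallest integer above 332 is 333.

333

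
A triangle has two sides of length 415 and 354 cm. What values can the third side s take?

By the triangle inequality, s must be less than 415 + 354 = 769 and greater than |415 − 354| = 61.

61 < s < 769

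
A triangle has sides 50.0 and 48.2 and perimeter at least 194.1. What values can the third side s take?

Triangle inequality alone gives 1.8 < s < 98.2.
The perimeter condition gives s ≥ 194.1 − 50.0 − 48.2 = 95.9.
Intersecting the two: 95.9 ≤ s < 98.2.

95.9 ≤ s < 98.2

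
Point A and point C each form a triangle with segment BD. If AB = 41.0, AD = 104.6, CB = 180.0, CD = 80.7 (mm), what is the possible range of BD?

From triangle ABD: |41.0 − 104.6| < BD < 41.0 + 104.6, i.e. 63.6 < BD < 145.6.
From triangle CBD: 99.3 < BD < 260.7.
Both must hold, so BD lies in the intersection.

99.3 < BD < 145.6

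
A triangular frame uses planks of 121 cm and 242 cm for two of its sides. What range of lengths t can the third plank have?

By the triangle inequality, t must be less than 121 + 242 = 363 and greater than |121 − 242| = 121.

121 < t < 363 (cm)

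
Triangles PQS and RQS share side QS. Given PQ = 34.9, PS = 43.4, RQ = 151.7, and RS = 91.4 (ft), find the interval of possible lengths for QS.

From triangle PQS: |34.9 − 43.4| < QS < 34.9 + 43.4, i.e. 8.5 < QS < 78.3.
From triangle RQS: 60.3 < QS < 243.1.
Both must hold, so QS lies in the intersection.

60.3 < QS < 78.3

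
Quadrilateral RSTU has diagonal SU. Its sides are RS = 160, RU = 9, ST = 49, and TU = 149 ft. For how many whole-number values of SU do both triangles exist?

From triangle RSU: 151 < SU < 169.
From triangle TSU: 100 < SU < 198.
Intersection: 151 < SU < 169, so integers 152 through 168: 17 values.

17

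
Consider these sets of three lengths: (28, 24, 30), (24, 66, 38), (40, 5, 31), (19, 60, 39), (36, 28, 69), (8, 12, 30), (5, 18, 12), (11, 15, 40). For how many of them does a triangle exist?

(24,28,30): 24+28 > 30 → valid
(24,38,66): 24+38 ≤ 66 → not valid
(5,31,40): 5+31 ≤ 40 → not valid
(19,39,60): 19+39 ≤ 60 → not valid
(28,36,69): 28+36 ≤ 69 → not valid
(8,12,30): 8+12 ≤ 30 → not valid
(5,12,18): 5+12 ≤ 18 → not valid
(11,15,40): 11+15 ≤ 40 → not valid
1 of the 8 triples forms a triangle.

1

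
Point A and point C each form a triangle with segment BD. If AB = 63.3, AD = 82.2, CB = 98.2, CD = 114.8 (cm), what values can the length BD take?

From triangle ABD: |63.3 − 82.2| < BD < 63.3 + 82.2, i.e. 18.9 < BD < 145.5.
From triangle CBD: 16.6 < BD < 213.0.
Both must hold, so BD lies in the intersection.

18.9 < BD < 145.5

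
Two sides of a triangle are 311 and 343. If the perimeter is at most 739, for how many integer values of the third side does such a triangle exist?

Triangle inequality: 32 < x < 654. Perimeter ≤ 739 gives x ≤ 739 − 311 − 343 = 85.
So 32 < x ≤ 85; integers 33 through 85: 53 values.

53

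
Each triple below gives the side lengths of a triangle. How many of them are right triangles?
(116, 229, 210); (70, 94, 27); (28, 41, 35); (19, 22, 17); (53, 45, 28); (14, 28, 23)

(116,229,210): 116²+210² = 57556 > 52441 = 229² → acute
(70,94,27): 27²+70² = 5629 < 8836 = 94² → obtuse
(28,41,35): 28²+35² = 2009 > 1681 = 41² → acute
(19,22,17): 17²+19² = 650 > 484 = 22² → acute
(53,45,28): 28²+45² = 2809 = 53² → right
(14,28,23): 14²+23² = 725 < 784 = 28² → obtuse
1 of the 6 is right.

1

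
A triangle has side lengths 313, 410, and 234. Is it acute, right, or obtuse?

Compare the square of the longest side to the sum of squares of the other two: 234² + 313² = 152725 < 168100 = 410².

obtuse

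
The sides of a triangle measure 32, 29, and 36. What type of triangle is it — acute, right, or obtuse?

acute

Compare the square of the longest side to the sum of squares of the other two: 29² + 32² = 1865 > 1296 = 36².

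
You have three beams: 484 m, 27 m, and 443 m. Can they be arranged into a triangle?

The longest side is 484, but the other two sum to only 470.
470 < 484, so the triangle inequality fails.

No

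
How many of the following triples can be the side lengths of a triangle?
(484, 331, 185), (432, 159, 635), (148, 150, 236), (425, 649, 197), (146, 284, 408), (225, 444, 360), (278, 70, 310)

5

(185,331,484): 185+331 > 484 → valid
(159,432,635): 159+432 ≤ 635 → not valid
(148,150,236): 148+150 > 236 → valid
(197,425,649): 197+425 ≤ 649 → not valid
(146,284,408): 146+284 > 408 → valid
(225,360,444): 225+360 > 444 → valid
(70,278,310): 70+278 > 310 → valid
5 of the 7 triples form a triangle.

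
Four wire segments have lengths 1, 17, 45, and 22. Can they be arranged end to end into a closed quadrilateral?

No

For a quadrilateral, each side must be shorter than the sum of the others.
Here the longest side is 45, but the remaining 3 sides sum to only 40.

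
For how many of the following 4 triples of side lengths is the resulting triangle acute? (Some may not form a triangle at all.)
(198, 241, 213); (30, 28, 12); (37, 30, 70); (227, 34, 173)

(198,241,213): 198²+213² = 84573 > 58081 = 241² → acute
(30,28,12): 12²+28² = 928 > 900 = 30² → acute
(37,30,70): 30+37 ≤ 70, not a triangle
(227,34,173): 34+173 ≤ 227, not a triangle
2 of the 4 are acute.

2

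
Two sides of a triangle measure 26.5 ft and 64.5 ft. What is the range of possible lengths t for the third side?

By the triangle inequality, t must be less than 26.5 + 64.5 = 91.0 and greater than |26.5 − 64.5| = 38.0.

38.0 < t < 91.0 (ft)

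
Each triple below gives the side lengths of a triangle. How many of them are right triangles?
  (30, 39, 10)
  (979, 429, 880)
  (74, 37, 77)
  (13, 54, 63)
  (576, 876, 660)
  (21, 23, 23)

2

(30,39,10): 10²+30² = 1000 < 1521 = 39² → obtuse
(979,429,880): 429²+880² = 958441 = 979² → right
(74,37,77): 37²+74² = 6845 > 5929 = 77² → acute
(13,54,63): 13²+54² = 3085 < 3969 = 63² → obtuse
(576,876,660): 576²+660² = 767376 = 876² → right
(21,23,23): 21²+23² = 970 > 529 = 23² → acute
2 of the 6 are right.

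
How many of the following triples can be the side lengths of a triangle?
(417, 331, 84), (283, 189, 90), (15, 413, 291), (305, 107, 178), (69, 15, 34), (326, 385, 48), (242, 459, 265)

1

(84,331,417): 84+331 ≤ 417 → not valid
(90,189,283): 90+189 ≤ 283 → not valid
(15,291,413): 15+291 ≤ 413 → not valid
(107,178,305): 107+178 ≤ 305 → not valid
(15,34,69): 15+34 ≤ 69 → not valid
(48,326,385): 48+326 ≤ 385 → not valid
(242,265,459): 242+265 > 459 → valid
1 of the 7 triples forms a triangle.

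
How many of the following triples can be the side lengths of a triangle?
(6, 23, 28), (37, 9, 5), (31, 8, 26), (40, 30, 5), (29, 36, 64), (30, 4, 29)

4

(6,23,28): 6+23 > 28 → valid
(5,9,37): 5+9 ≤ 37 → not valid
(8,26,31): 8+26 > 31 → valid
(5,30,40): 5+30 ≤ 40 → not valid
(29,36,64): 29+36 > 64 → valid
(4,29,30): 4+29 > 30 → valid
4 of the 6 triples form a triangle.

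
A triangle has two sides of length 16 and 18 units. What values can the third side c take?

By the triangle inequality, c must be less than 16 + 18 = 34 and greater than |16 − 18| = 2.

2 < c < 34 (units)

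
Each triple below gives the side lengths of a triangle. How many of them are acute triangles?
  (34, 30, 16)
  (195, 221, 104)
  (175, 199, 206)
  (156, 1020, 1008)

(34,30,16): 16²+30² = 1156 = 34² → right
(195,221,104): 104²+195² = 48841 = 221² → right
(175,199,206): 175²+199² = 70226 > 42436 = 206² → acute
(156,1020,1008): 156²+1008² = 1040400 = 1020² → right
1 of the 4 is acute.

1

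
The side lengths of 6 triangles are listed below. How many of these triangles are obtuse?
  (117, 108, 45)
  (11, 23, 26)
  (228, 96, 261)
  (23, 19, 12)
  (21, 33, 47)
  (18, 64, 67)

5

(117,108,45): 45²+108² = 13689 = 117² → right
(11,23,26): 11²+23² = 650 < 676 = 26² → obtuse
(228,96,261): 96²+228² = 61200 < 68121 = 261² → obtuse
(23,19,12): 12²+19² = 505 < 529 = 23² → obtuse
(21,33,47): 21²+33² = 1530 < 2209 = 47² → obtuse
(18,64,67): 18²+64² = 4420 < 4489 = 67² → obtuse
5 of the 6 are obtuse.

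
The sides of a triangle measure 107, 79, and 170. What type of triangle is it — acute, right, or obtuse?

obtuse

Compare the square of the longest side to the sum of squares of the other two: 79² + 107² = 17690 < 28900 = 170².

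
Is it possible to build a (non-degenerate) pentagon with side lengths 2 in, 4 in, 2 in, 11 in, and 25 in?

For a pentagon, each side must be shorter than the sum of the others.
Here the longest side is 25, but the remaining 4 sides sum to only 19.

No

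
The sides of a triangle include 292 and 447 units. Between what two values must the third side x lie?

By the triangle inequality, x must be less than 292 + 447 = 739 and greater than |292 − 447| = 155.

155 < x < 739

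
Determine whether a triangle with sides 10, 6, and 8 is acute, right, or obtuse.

Compare the square of the longest side to the sum of squares of the other two: 6² + 8² = 100 = 10².

right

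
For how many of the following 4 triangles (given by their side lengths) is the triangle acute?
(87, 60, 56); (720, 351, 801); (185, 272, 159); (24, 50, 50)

1

(87,60,56): 56²+60² = 6736 < 7569 = 87² → obtuse
(720,351,801): 351²+720² = 641601 = 801² → right
(185,272,159): 159²+185² = 59506 < 73984 = 272² → obtuse
(24,50,50): 24²+50² = 3076 > 2500 = 50² → acute
1 of the 4 is acute.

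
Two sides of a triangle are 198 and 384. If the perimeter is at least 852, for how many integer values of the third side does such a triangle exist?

312

Triangle inequality: 186 < x < 582. Perimeter ≥ 852 gives x ≥ 852 − 198 − 384 = 270.
So 270 ≤ x < 582; integers 270 through 581: 312 values.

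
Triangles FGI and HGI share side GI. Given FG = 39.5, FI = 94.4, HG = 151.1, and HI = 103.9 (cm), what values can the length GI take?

54.9 < GI < 133.9

From triangle FGI: |39.5 − 94.4| < GI < 39.5 + 94.4, i.e. 54.9 < GI < 133.9.
From triangle HGI: 47.2 < GI < 255.0.
Both must hold, so GI lies in the intersection.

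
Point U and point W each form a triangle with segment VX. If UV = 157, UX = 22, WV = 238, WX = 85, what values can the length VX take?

153 < VX < 179

From triangle UVX: |157 − 22| < VX < 157 + 22, i.e. 135 < VX < 179.
From triangle WVX: 153 < VX < 323.
Both must hold, so VX lies in the intersection.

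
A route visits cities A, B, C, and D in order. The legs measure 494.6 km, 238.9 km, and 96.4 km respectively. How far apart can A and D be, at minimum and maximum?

159.3 ≤ AD ≤ 829.9 km

The maximum is all hops collinear in one direction: 494.6 + 238.9 + 96.4 = 829.9.
The longest hop is 494.6; the others sum to 335.3. Folding the others back against it leaves at least 494.6 − 335.3 = 159.3.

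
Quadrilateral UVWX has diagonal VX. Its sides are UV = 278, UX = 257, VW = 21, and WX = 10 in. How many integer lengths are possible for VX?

9

From triangle UVX: 21 < VX < 535.
From triangle WVX: 11 < VX < 31.
Intersection: 21 < VX < 31, so integers 22 through 30: 9 values.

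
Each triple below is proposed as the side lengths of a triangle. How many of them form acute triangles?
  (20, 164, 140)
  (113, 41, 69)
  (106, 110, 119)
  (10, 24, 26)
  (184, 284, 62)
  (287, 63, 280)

1

(20,164,140): 20+140 ≤ 164, not a triangle
(113,41,69): 41+69 ≤ 113, not a triangle
(106,110,119): 106²+110² = 23336 > 14161 = 119² → acute
(10,24,26): 10²+24² = 676 = 26² → right
(184,284,62): 62+184 ≤ 284, not a triangle
(287,63,280): 63²+280² = 82369 = 287² → right
1 of the 6 is acute.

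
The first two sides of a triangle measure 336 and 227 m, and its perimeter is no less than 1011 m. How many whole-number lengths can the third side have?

Triangle inequality: 109 < x < 563. Perimeter ≥ 1011 gives x ≥ 1011 − 336 − 227 = 448.
So 448 ≤ x < 563; integers 448 through 562: 115 values.

115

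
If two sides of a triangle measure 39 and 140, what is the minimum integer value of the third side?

The third side must be strictly greater than |39 − 140| = 101.
The smallest integer above 101 is 102.

102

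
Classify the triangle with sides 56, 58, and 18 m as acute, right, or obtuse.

acute

Compare the square of the longest side to the sum of squares of the other two: 18² + 56² = 3460 > 3364 = 58².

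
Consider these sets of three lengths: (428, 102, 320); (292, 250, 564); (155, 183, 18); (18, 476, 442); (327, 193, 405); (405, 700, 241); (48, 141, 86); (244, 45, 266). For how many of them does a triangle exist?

(102,320,428): 102+320 ≤ 428 → not valid
(250,292,564): 250+292 ≤ 564 → not valid
(18,155,183): 18+155 ≤ 183 → not valid
(18,442,476): 18+442 ≤ 476 → not valid
(193,327,405): 193+327 > 405 → valid
(241,405,700): 241+405 ≤ 700 → not valid
(48,86,141): 48+86 ≤ 141 → not valid
(45,244,266): 45+244 > 266 → valid
2 of the 8 triples form a triangle.

2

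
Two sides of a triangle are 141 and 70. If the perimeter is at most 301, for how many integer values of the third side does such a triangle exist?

19

Triangle inequality: 71 < x < 211. Perimeter ≤ 301 gives x ≤ 301 − 141 − 70 = 90.
So 71 < x ≤ 90; integers 72 through 90: 19 values.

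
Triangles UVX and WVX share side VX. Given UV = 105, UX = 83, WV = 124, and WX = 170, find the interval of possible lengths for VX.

From triangle UVX: |105 − 83| < VX < 105 + 83, i.e. 22 < VX < 188.
From triangle WVX: 46 < VX < 294.
Both must hold, so VX lies in the intersection.

46 < VX < 188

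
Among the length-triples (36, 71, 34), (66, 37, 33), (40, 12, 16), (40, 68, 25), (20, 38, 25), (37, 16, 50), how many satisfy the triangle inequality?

3

(34,36,71): 34+36 ≤ 71 → not valid
(33,37,66): 33+37 > 66 → valid
(12,16,40): 12+16 ≤ 40 → not valid
(25,40,68): 25+40 ≤ 68 → not valid
(20,25,38): 20+25 > 38 → valid
(16,37,50): 16+37 > 50 → valid
3 of the 6 triples form a triangle.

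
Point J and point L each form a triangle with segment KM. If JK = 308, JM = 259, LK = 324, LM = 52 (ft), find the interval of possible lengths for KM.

272 < KM < 376

From triangle JKM: |308 − 259| < KM < 308 + 259, i.e. 49 < KM < 567.
From triangle LKM: 272 < KM < 376.
Both must hold, so KM lies in the intersection.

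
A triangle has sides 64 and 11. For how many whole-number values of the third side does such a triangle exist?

The third side lies in the open interval (53, 75).
Integers from 54 to 74 inclusive: 74 − 54 + 1 = 21.

21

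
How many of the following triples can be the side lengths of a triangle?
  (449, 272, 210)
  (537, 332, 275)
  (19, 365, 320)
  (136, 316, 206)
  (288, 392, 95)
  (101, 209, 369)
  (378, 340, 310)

4

(210,272,449): 210+272 > 449 → valid
(275,332,537): 275+332 > 537 → valid
(19,320,365): 19+320 ≤ 365 → not valid
(136,206,316): 136+206 > 316 → valid
(95,288,392): 95+288 ≤ 392 → not valid
(101,209,369): 101+209 ≤ 369 → not valid
(310,340,378): 310+340 > 378 → valid
4 of the 7 triples form a triangle.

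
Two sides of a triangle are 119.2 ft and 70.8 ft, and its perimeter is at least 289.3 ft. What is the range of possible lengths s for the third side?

Triangle inequality alone gives 48.4 < s < 190.0.
The perimeter condition gives s ≥ 289.3 − 119.2 − 70.8 = 99.3.
Intersecting the two: 99.3 ≤ s < 190.0.

99.3 ≤ s < 190.0 ft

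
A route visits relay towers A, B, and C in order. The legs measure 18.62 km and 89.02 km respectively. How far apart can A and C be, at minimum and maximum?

By the triangle inequality, |18.62 − 89.02| ≤ AC ≤ 18.62 + 89.02.

70.40 ≤ AC ≤ 107.64 km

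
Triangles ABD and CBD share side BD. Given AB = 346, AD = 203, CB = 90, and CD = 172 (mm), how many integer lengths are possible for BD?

From triangle ABD: 143 < BD < 549.
From triangle CBD: 82 < BD < 262.
Intersection: 143 < BD < 262, so integers 144 through 261: 118 values.

118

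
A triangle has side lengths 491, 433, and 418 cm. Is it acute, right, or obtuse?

acute

Compare the square of the longest side to the sum of squares of the other two: 418² + 433² = 362213 > 241081 = 491².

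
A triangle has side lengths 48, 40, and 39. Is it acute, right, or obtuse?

acute

Compare the square of the longest side to the sum of squares of the other two: 39² + 40² = 3121 > 2304 = 48².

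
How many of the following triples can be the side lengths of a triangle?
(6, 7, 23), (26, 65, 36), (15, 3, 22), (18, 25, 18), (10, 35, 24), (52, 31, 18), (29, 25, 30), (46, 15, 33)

(6,7,23): 6+7 ≤ 23 → not valid
(26,36,65): 26+36 ≤ 65 → not valid
(3,15,22): 3+15 ≤ 22 → not valid
(18,18,25): 18+18 > 25 → valid
(10,24,35): 10+24 ≤ 35 → not valid
(18,31,52): 18+31 ≤ 52 → not valid
(25,29,30): 25+29 > 30 → valid
(15,33,46): 15+33 > 46 → valid
3 of the 8 triples form a triangle.

3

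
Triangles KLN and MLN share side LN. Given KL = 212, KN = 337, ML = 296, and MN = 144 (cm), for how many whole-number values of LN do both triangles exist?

From triangle KLN: 125 < LN < 549.
From triangle MLN: 152 < LN < 440.
Intersection: 152 < LN < 440, so integers 153 through 439: 287 values.

287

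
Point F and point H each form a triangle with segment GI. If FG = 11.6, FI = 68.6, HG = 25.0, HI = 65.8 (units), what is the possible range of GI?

57.0 < GI < 80.2

From triangle FGI: |11.6 − 68.6| < GI < 11.6 + 68.6, i.e. 57.0 < GI < 80.2.
From triangle HGI: 40.8 < GI < 90.8.
Both must hold, so GI lies in the intersection.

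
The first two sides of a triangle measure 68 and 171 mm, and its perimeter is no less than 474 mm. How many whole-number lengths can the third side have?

Triangle inequality: 103 < x < 239. Perimeter ≥ 474 gives x ≥ 474 − 68 − 171 = 235.
So 235 ≤ x < 239; integers 235 through 238: 4 values.

4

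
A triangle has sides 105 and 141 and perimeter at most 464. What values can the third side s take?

Triangle inequality alone gives 36 < s < 246.
The perimeter condition gives s ≤ 464 − 105 − 141 = 218.
Intersecting the two: 36 < s ≤ 218.

36 < s ≤ 218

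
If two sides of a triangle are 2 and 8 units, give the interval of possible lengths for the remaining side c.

By the triangle inequality, c must be less than 2 + 8 = 10 and greater than |2 − 8| = 6.

6 < c < 10 (units)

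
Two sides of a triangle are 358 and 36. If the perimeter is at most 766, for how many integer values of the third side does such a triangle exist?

Triangle inequality: 322 < x < 394. Perimeter ≤ 766 gives x ≤ 766 − 358 − 36 = 372.
So 322 < x ≤ 372; integers 323 through 372: 50 values.

50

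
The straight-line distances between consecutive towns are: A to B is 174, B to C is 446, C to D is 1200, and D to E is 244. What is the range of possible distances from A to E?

The maximum is all hops collinear in one direction: 174 + 446 + 1200 + 244 = 2064.
The longest hop is 1200; the others sum to 864. Folding the others back against it leaves at least 1200 − 864 = 336.

336 ≤ AE ≤ 2064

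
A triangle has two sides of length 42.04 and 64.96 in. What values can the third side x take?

22.92 < x < 107.00 (in)

By the triangle inequality, x must be less than 42.04 + 64.96 = 107.00 and greater than |42.04 − 64.96| = 22.92.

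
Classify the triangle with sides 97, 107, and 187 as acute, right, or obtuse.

obtuse

Compare the square of the longest side to the sum of squares of the other two: 97² + 107² = 20858 < 34969 = 187².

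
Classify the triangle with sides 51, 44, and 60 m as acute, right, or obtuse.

Compare the square of the longest side to the sum of squares of the other two: 44² + 51² = 4537 > 3600 = 60².

acute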